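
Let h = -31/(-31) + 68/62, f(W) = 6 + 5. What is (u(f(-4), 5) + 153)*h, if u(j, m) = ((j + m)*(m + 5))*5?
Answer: 61945/31 ≈ 1998.2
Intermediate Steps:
f(W) = 11
u(j, m) = 5*(5 + m)*(j + m) (u(j, m) = ((j + m)*(5 + m))*5 = ((5 + m)*(j + m))*5 = 5*(5 + m)*(j + m))
h = 65/31 (h = -31*(-1/31) + 68*(1/62) = 1 + 34/31 = 65/31 ≈ 2.0968)
(u(f(-4), 5) + 153)*h = ((5*5² + 25*11 + 25*5 + 5*11*5) + 153)*(65/31) = ((5*25 + 275 + 125 + 275) + 153)*(65/31) = ((125 + 275 + 125 + 275) + 153)*(65/31) = (800 + 153)*(65/31) = 953*(65/31) = 61945/31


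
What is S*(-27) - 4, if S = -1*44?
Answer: 1184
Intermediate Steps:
S = -44
S*(-27) - 4 = -44*(-27) - 4 = 1188 - 4 = 1184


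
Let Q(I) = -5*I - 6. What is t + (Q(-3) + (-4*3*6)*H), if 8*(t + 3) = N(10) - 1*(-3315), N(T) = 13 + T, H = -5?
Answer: 3133/4 ≈ 783.25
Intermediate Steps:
Q(I) = -6 - 5*I
t = 1657/4 (t = -3 + ((13 + 10) - 1*(-3315))/8 = -3 + (23 + 3315)/8 = -3 + (⅛)*3338 = -3 + 1669/4 = 1657/4 ≈ 414.25)
t + (Q(-3) + (-4*3*6)*H) = 1657/4 + ((-6 - 5*(-3)) + (-4*3*6)*(-5)) = 1657/4 + ((-6 + 15) - 12*6*(-5)) = 1657/4 + (9 - 72*(-5)) = 1657/4 + (9 + 360) = 1657/4 + 369 = 3133/4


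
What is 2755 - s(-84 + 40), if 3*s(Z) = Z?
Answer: 8309/3 ≈ 2769.7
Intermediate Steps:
s(Z) = Z/3
2755 - s(-84 + 40) = 2755 - (-84 + 40)/3 = 2755 - (-44)/3 = 2755 - 1*(-44/3) = 2755 + 44/3 = 8309/3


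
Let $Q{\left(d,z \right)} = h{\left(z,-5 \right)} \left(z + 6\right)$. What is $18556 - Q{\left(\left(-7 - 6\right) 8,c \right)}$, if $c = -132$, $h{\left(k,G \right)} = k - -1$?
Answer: $2050$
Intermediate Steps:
$h{\left(k,G \right)} = 1 + k$ ($h{\left(k,G \right)} = k + 1 = 1 + k$)
$Q{\left(d,z \right)} = \left(1 + z\right) \left(6 + z\right)$ ($Q{\left(d,z \right)} = \left(1 + z\right) \left(z + 6\right) = \left(1 + z\right) \left(6 + z\right)$)
$18556 - Q{\left(\left(-7 - 6\right) 8,c \right)} = 18556 - \left(1 - 132\right) \left(6 - 132\right) = 18556 - \left(-131\right) \left(-126\right) = 18556 - 16506 = 2050$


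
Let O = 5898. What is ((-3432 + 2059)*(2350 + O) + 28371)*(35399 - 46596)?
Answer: 126482801201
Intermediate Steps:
((-3432 + 2059)*(2350 + O) + 28371)*(35399 - 46596) = ((-3432 + 2059)*(2350 + 5898) + 28371)*(35399 - 46596) = (-1373*8248 + 28371)*(-11197) = (-11324504 + 28371)*(-11197) = -11296133*(-11197) = 126482801201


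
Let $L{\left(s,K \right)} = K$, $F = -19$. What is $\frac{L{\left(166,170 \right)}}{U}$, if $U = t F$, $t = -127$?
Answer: $\frac{170}{2413} \approx 0.070452$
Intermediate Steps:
$U = 2413$ ($U = \left(-127\right) \left(-19\right) = 2413$)
$\frac{L{\left(166,170 \right)}}{U} = \frac{170}{2413}$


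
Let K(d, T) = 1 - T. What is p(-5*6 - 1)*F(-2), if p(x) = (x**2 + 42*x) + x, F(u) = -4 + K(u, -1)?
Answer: 744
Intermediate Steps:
F(u) = -2 (F(u) = -4 + (1 - 1*(-1)) = -4 + (1 + 1) = -4 + 2 = -2)
p(x) = x**2 + 43*x
p(-5*6 - 1)*F(-2) = ((-5*6 - 1)*(43 + (-5*6 - 1)))*(-2) = ((-30 - 1)*(43 + (-30 - 1)))*(-2) = -31*(43 - 31)*(-2) = -31*12*(-2) = -372*(-2) = 744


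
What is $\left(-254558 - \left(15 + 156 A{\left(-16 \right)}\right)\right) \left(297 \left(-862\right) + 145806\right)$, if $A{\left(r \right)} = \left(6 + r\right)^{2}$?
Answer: $29775225984$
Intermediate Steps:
$\left(-254558 - \left(15 + 156 A{\left(-16 \right)}\right)\right) \left(297 \left(-862\right) + 145806\right) = \left(-254558 - \left(15 + 156 \left(6 - 16\right)^{2}\right)\right) \left(297 \left(-862\right) + 145806\right) = \left(-254558 - \left(15 + 156 \left(-10\right)^{2}\right)\right) \left(-256014 + 145806\right) = \left(-254558 - 15615\right) \left(-110208\right) = \left(-270173\right) \left(-110208\right) = 29775225984$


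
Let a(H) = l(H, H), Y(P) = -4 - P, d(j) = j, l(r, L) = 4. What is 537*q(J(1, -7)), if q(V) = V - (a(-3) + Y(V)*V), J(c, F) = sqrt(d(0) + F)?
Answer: -5907 + 2685*I*sqrt(7) ≈ -5907.0 + 7103.8*I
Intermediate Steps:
J(c, F) = sqrt(F) (J(c, F) = sqrt(0 + F) = sqrt(F))
a(H) = 4
q(V) = -4 + V - V*(-4 - V) (q(V) = V - (4 + (-4 - V)*V) = V - (4 + V*(-4 - V)) = V + (-4 - V*(-4 - V)) = -4 + V - V*(-4 - V))
537*q(J(1, -7)) = 537*(-4 + sqrt(-7) + sqrt(-7)*(4 + sqrt(-7))) = 537*(-4 + I*sqrt(7) + (I*sqrt(7))*(4 + I*sqrt(7))) = 537*(-4 + I*sqrt(7) + I*sqrt(7)*(4 + I*sqrt(7))) = -2148 + 537*I*sqrt(7) + 537*I*sqrt(7)*(4 + I*sqrt(7))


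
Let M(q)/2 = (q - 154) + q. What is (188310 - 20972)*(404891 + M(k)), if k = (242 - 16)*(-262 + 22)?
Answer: 31396457574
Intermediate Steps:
k = -54240 (k = 226*(-240) = -54240)
M(q) = -308 + 4*q (M(q) = 2*((q - 154) + q) = 2*((-154 + q) + q) = 2*(-154 + 2*q) = -308 + 4*q)
(188310 - 20972)*(404891 + M(k)) = (188310 - 20972)*(404891 + (-308 + 4*(-54240))) = 167338*(404891 + (-308 - 216960)) = 167338*(404891 - 217268) = 167338*187623 = 31396457574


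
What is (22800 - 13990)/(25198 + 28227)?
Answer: 1762/10685 ≈ 0.16490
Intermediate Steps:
(22800 - 13990)/(25198 + 28227) = 8810/53425 = 8810*(1/53425) = 1762/10685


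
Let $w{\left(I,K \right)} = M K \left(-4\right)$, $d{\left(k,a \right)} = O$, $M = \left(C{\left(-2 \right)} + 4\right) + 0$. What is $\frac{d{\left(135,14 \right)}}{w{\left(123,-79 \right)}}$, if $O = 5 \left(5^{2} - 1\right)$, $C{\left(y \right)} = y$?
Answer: $\frac{15}{79} \approx 0.18987$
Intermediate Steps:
$M = 2$ ($M = \left(-2 + 4\right) + 0 = 2 + 0 = 2$)
$O = 120$ ($O = 5 \left(25 - 1\right) = 5 \cdot 24 = 120$)
$d{\left(k,a \right)} = 120$
$w{\left(I,K \right)} = - 8 K$ ($w{\left(I,K \right)} = 2 K \left(-4\right) = - 8 K$)
$\frac{d{\left(135,14 \right)}}{w{\left(123,-79 \right)}} = \frac{120}{\left(-8\right) \left(-79\right)} = \frac{120}{632} = 120 \cdot \frac{1}{632} = \frac{15}{79}$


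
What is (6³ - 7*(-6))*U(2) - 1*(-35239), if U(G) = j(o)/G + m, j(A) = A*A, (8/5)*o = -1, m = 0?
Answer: 2258521/64 ≈ 35289.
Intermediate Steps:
o = -5/8 (o = (5/8)*(-1) = -5/8 ≈ -0.62500)
j(A) = A²
U(G) = 25/(64*G) (U(G) = (-5/8)²/G + 0 = 25/(64*G) + 0 = 25/(64*G))
(6³ - 7*(-6))*U(2) - 1*(-35239) = (6³ - 7*(-6))*((25/64)/2) - 1*(-35239) = (216 + 42)*((25/64)*(½)) + 35239 = 258*(25/128) + 35239 = 3225/64 + 35239 = 2258521/64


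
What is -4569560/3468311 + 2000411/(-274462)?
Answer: -8192218052541/951919573682 ≈ -8.6060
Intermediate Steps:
-4569560/3468311 + 2000411/(-274462) = -4569560*1/3468311 + 2000411*(-1/274462) = -4569560/3468311 - 2000411/274462 = -8192218052541/951919573682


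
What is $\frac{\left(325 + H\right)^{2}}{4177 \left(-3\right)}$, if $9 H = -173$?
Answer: $- \frac{7573504}{1015011} \approx -7.4615$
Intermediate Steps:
$H = - \frac{173}{9}$ ($H = \frac{1}{9} \left(-173\right) = - \frac{173}{9} \approx -19.222$)
$\frac{\left(325 + H\right)^{2}}{4177 \left(-3\right)} = \frac{\left(325 - \frac{173}{9}\right)^{2}}{4177 \left(-3\right)} = \frac{\left(\frac{2752}{9}\right)^{2}}{-12531} = \frac{7573504}{81} \left(- \frac{1}{12531}\right) = - \frac{7573504}{1015011}$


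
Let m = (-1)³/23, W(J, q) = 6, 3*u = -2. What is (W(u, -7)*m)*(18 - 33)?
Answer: 90/23 ≈ 3.9130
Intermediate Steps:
u = -⅔ (u = (⅓)*(-2) = -⅔ ≈ -0.66667)
m = -1/23 (m = -1*1/23 = -1/23 ≈ -0.043478)
(W(u, -7)*m)*(18 - 33) = (6*(-1/23))*(18 - 33) = -6/23*(-15) = 90/23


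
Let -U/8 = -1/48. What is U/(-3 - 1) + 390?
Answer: 9359/24 ≈ 389.96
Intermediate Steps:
U = ⅙ (U = -(-8)/48 = -8*(-1/48) = ⅙ ≈ 0.16667)
U/(-3 - 1) + 390 = (⅙)/(-3 - 1) + 390 = (⅙)/(-4) + 390 = -¼*⅙ + 390 = -1/24 + 390 = 9359/24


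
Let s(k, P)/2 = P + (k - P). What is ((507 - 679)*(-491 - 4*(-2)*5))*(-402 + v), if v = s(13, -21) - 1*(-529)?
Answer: 11868516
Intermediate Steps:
s(k, P) = 2*k (s(k, P) = 2*(P + (k - P)) = 2*k)
v = 555 (v = 2*13 - 1*(-529) = 26 + 529 = 555)
((507 - 679)*(-491 - 4*(-2)*5))*(-402 + v) = ((507 - 679)*(-491 - 4*(-2)*5))*(-402 + 555) = -172*(-491 + 8*5)*153 = -172*(-491 + 40)*153 = -172*(-451)*153 = 77572*153 = 11868516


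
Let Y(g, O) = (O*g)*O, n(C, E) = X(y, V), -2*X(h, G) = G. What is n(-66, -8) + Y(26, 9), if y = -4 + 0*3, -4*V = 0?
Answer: 2106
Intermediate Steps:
V = 0 (V = -1/4*0 = 0)
y = -4 (y = -4 + 0 = -4)
X(h, G) = -G/2
n(C, E) = 0 (n(C, E) = -1/2*0 = 0)
Y(g, O) = g*O**2
n(-66, -8) + Y(26, 9) = 0 + 26*9**2 = 0 + 26*81 = 0 + 2106 = 2106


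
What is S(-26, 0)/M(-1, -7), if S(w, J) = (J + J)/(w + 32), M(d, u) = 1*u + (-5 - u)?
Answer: 0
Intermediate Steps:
M(d, u) = -5 (M(d, u) = u + (-5 - u) = -5)
S(w, J) = 2*J/(32 + w) (S(w, J) = (2*J)/(32 + w) = 2*J/(32 + w))
S(-26, 0)/M(-1, -7) = (2*0/(32 - 26))/(-5) = (2*0/6)*(-1/5) = (2*0*(1/6))*(-1/5) = 0*(-1/5) = 0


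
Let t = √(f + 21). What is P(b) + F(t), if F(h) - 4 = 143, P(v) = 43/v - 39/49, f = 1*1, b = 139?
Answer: 997903/6811 ≈ 146.51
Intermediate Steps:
f = 1
P(v) = -39/49 + 43/v (P(v) = 43/v - 39*1/49 = 43/v - 39/49 = -39/49 + 43/v)
t = √22 (t = √(1 + 21) = √22 ≈ 4.6904)
F(h) = 147 (F(h) = 4 + 143 = 147)
P(b) + F(t) = (-39/49 + 43/139) + 147 = -3314/6811 + 147 = 997903/6811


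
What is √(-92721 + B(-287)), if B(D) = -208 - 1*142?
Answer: I*√93071 ≈ 305.08*I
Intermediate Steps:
B(D) = -350 (B(D) = -208 - 142 = -350)
√(-92721 + B(-287)) = √(-92721 - 350) = √(-93071) = I*√93071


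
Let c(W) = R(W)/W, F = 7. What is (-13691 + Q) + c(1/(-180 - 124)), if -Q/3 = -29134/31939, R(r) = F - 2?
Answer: -485736727/31939 ≈ -15208.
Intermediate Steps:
R(r) = 5 (R(r) = 7 - 2 = 5)
c(W) = 5/W
Q = 87402/31939 (Q = -(-87402)/31939 = -3*(-29134/31939) = 87402/31939 ≈ 2.7365)
(-13691 + Q) + c(1/(-180 - 124)) = (-13691 + 87402/31939) + 5/(1/(-180 - 124)) = -437189447/31939 + 5/(1/(-304)) = -437189447/31939 + 5/(-1/304) = -437189447/31939 + 5*(-304) = -437189447/31939 - 1520 = -485736727/31939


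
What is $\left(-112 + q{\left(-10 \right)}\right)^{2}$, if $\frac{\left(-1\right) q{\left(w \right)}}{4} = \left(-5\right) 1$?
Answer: $8464$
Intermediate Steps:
$q{\left(w \right)} = 20$ ($q{\left(w \right)} = - 4 \left(\left(-5\right) 1\right) = \left(-4\right) \left(-5\right) = 20$)
$\left(-112 + q{\left(-10 \right)}\right)^{2} = \left(-112 + 20\right)^{2} = \left(-92\right)^{2} = 8464$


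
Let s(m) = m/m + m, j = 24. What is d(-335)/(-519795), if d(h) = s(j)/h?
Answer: 1/6965253 ≈ 1.4357e-7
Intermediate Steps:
s(m) = 1 + m
d(h) = 25/h (d(h) = (1 + 24)/h = 25/h)
d(-335)/(-519795) = (25/(-335))/(-519795) = (25*(-1/335))*(-1/519795) = -5/67*(-1/519795) = 1/6965253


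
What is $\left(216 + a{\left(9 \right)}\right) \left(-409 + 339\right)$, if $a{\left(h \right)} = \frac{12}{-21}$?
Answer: $-15080$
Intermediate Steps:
$a{\left(h \right)} = - \frac{4}{7}$ ($a{\left(h \right)} = 12 \left(- \frac{1}{21}\right) = - \frac{4}{7}$)
$\left(216 + a{\left(9 \right)}\right) \left(-409 + 339\right) = \left(216 - \frac{4}{7}\right) \left(-409 + 339\right) = \frac{1508}{7} \left(-70\right) = -15080$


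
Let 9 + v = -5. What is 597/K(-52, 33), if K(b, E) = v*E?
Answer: -199/154 ≈ -1.2922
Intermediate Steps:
v = -14 (v = -9 - 5 = -14)
K(b, E) = -14*E
597/K(-52, 33) = 597/((-14*33)) = 597/(-462) = 597*(-1/462) = -199/154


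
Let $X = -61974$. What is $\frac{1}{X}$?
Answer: $- \frac{1}{61974} \approx -1.6136 \cdot 10^{-5}$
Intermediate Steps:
$\frac{1}{X} = \frac{1}{-61974} = - \frac{1}{61974}$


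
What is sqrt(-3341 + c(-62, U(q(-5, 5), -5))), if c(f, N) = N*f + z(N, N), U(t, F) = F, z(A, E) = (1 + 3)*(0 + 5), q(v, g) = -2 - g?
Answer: I*sqrt(3011) ≈ 54.873*I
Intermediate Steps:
z(A, E) = 20 (z(A, E) = 4*5 = 20)
c(f, N) = 20 + N*f (c(f, N) = N*f + 20 = 20 + N*f)
sqrt(-3341 + c(-62, U(q(-5, 5), -5))) = sqrt(-3341 + (20 - 5*(-62))) = sqrt(-3341 + (20 + 310)) = sqrt(-3341 + 330) = sqrt(-3011) = I*sqrt(3011)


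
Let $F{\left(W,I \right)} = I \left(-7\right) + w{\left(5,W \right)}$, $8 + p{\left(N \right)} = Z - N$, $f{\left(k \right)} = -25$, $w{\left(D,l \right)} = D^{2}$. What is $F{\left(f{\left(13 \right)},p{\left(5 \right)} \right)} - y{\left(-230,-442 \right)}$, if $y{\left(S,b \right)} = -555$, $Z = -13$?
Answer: $762$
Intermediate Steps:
$p{\left(N \right)} = -21 - N$ ($p{\left(N \right)} = -8 - \left(13 + N\right) = -21 - N$)
$F{\left(W,I \right)} = 25 - 7 I$ ($F{\left(W,I \right)} = I \left(-7\right) + 5^{2} = - 7 I + 25 = 25 - 7 I$)
$F{\left(f{\left(13 \right)},p{\left(5 \right)} \right)} - y{\left(-230,-442 \right)} = \left(25 - 7 \left(-21 - 5\right)\right) - -555 = \left(25 - 7 \left(-21 - 5\right)\right) + 555 = \left(25 - -182\right) + 555 = \left(25 + 182\right) + 555 = 207 + 555 = 762$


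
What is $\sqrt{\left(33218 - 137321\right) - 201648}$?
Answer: $i \sqrt{305751} \approx 552.95 i$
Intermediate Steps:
$\sqrt{\left(33218 - 137321\right) - 201648} = \sqrt{-104103 - 201648} = \sqrt{-305751} = i \sqrt{305751}$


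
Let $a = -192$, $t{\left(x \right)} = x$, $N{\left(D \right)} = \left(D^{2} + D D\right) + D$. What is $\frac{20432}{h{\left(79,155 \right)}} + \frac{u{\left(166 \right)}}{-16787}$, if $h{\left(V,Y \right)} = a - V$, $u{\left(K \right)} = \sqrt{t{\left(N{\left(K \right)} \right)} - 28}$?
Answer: $- \frac{20432}{271} - \frac{5 \sqrt{2210}}{16787} \approx -75.409$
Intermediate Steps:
$N{\left(D \right)} = D + 2 D^{2}$ ($N{\left(D \right)} = \left(D^{2} + D^{2}\right) + D = 2 D^{2} + D = D + 2 D^{2}$)
$u{\left(K \right)} = \sqrt{-28 + K \left(1 + 2 K\right)}$ ($u{\left(K \right)} = \sqrt{K \left(1 + 2 K\right) - 28} = \sqrt{-28 + K \left(1 + 2 K\right)}$)
$h{\left(V,Y \right)} = -192 - V$
$\frac{20432}{h{\left(79,155 \right)}} + \frac{u{\left(166 \right)}}{-16787} = \frac{20432}{-192 - 79} + \frac{\sqrt{-28 + 166 \left(1 + 2 \cdot 166\right)}}{-16787} = \frac{20432}{-192 - 79} + \sqrt{-28 + 166 \left(1 + 332\right)} \left(- \frac{1}{16787}\right) = \frac{20432}{-271} + \sqrt{-28 + 166 \cdot 333} \left(- \frac{1}{16787}\right) = 20432 \left(- \frac{1}{271}\right) + \sqrt{-28 + 55278} \left(- \frac{1}{16787}\right) = - \frac{20432}{271} + \sqrt{55250} \left(- \frac{1}{16787}\right) = - \frac{20432}{271} + 5 \sqrt{2210} \left(- \frac{1}{16787}\right) = - \frac{20432}{271} - \frac{5 \sqrt{2210}}{16787}$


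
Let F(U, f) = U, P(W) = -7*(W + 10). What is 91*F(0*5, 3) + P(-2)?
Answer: -56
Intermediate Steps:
P(W) = -70 - 7*W (P(W) = -7*(10 + W) = -70 - 7*W)
91*F(0*5, 3) + P(-2) = 91*(0*5) + (-70 - 7*(-2)) = 91*0 + (-70 + 14) = 0 - 56 = -56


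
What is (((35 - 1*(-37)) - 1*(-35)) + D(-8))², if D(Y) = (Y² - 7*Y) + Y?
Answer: 47961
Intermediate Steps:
D(Y) = Y² - 6*Y
(((35 - 1*(-37)) - 1*(-35)) + D(-8))² = (((35 - 1*(-37)) - 1*(-35)) - 8*(-6 - 8))² = (((35 + 37) + 35) - 8*(-14))² = ((72 + 35) + 112)² = (107 + 112)² = 219² = 47961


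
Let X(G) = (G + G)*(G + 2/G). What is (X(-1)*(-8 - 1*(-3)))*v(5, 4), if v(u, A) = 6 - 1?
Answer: -150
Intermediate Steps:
v(u, A) = 5
X(G) = 2*G*(G + 2/G) (X(G) = (2*G)*(G + 2/G) = 2*G*(G + 2/G))
(X(-1)*(-8 - 1*(-3)))*v(5, 4) = ((4 + 2*(-1)²)*(-8 - 1*(-3)))*5 = ((4 + 2*1)*(-8 + 3))*5 = ((4 + 2)*(-5))*5 = (6*(-5))*5 = -30*5 = -150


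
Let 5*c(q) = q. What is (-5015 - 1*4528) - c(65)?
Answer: -9556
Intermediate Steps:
c(q) = q/5
(-5015 - 1*4528) - c(65) = (-5015 - 1*4528) - 65/5 = (-5015 - 4528) - 1*13 = -9543 - 13 = -9556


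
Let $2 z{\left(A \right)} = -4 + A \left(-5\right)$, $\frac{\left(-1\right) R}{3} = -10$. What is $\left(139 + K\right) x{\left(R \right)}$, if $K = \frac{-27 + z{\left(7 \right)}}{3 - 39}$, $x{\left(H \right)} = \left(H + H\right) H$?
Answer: $252525$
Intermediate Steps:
$R = 30$ ($R = \left(-3\right) \left(-10\right) = 30$)
$x{\left(H \right)} = 2 H^{2}$ ($x{\left(H \right)} = 2 H H = 2 H^{2}$)
$z{\left(A \right)} = -2 - \frac{5 A}{2}$ ($z{\left(A \right)} = \frac{-4 + A \left(-5\right)}{2} = \frac{-4 - 5 A}{2} = -2 - \frac{5 A}{2}$)
$K = \frac{31}{24}$ ($K = \frac{-27 - \frac{39}{2}}{3 - 39} = \frac{-27 - \frac{39}{2}}{-36} = \left(-27 - \frac{39}{2}\right) \left(- \frac{1}{36}\right) = \left(- \frac{93}{2}\right) \left(- \frac{1}{36}\right) = \frac{31}{24} \approx 1.2917$)
$\left(139 + K\right) x{\left(R \right)} = \left(139 + \frac{31}{24}\right) 2 \cdot 30^{2} = \frac{3367 \cdot 2 \cdot 900}{24} = \frac{3367}{24} \cdot 1800 = 252525$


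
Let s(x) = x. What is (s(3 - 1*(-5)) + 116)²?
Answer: 15376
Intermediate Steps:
(s(3 - 1*(-5)) + 116)² = ((3 - 1*(-5)) + 116)² = ((3 + 5) + 116)² = (8 + 116)² = 124² = 15376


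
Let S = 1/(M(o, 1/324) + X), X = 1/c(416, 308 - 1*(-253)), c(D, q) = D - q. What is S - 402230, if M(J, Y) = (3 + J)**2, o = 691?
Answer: -28090624598225/69837219 ≈ -4.0223e+5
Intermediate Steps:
X = -1/145 (X = 1/(416 - (308 - 1*(-253))) = 1/(416 - (308 + 253)) = 1/(416 - 1*561) = 1/(416 - 561) = 1/(-145) = -1/145 ≈ -0.0068966)
S = 145/69837219 (S = 1/((3 + 691)**2 - 1/145) = 1/(694**2 - 1/145) = 1/(481636 - 1/145) = 1/(69837219/145) = 145/69837219 ≈ 2.0763e-6)
S - 402230 = 145/69837219 - 402230 = -28090624598225/69837219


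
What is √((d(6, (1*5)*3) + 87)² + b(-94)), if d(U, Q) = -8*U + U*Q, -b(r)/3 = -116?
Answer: √16989 ≈ 130.34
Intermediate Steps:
b(r) = 348 (b(r) = -3*(-116) = 348)
d(U, Q) = -8*U + Q*U
√((d(6, (1*5)*3) + 87)² + b(-94)) = √((6*(-8 + (1*5)*3) + 87)² + 348) = √((6*(-8 + 5*3) + 87)² + 348) = √((6*(-8 + 15) + 87)² + 348) = √((6*7 + 87)² + 348) = √((42 + 87)² + 348) = √(129² + 348) = √(16641 + 348) = √16989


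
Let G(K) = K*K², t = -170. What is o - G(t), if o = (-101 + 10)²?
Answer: 4921281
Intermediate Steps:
G(K) = K³
o = 8281 (o = (-91)² = 8281)
o - G(t) = 8281 - 1*(-170)³ = 8281 - 1*(-4913000) = 8281 + 4913000 = 4921281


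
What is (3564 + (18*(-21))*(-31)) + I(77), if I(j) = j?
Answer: 15359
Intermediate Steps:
(3564 + (18*(-21))*(-31)) + I(77) = (3564 + (18*(-21))*(-31)) + 77 = (3564 - 378*(-31)) + 77 = (3564 + 11718) + 77 = 15282 + 77 = 15359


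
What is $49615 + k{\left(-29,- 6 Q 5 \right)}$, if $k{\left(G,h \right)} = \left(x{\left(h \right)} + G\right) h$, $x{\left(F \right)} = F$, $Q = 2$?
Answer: $54955$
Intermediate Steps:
$k{\left(G,h \right)} = h \left(G + h\right)$ ($k{\left(G,h \right)} = \left(h + G\right) h = \left(G + h\right) h = h \left(G + h\right)$)
$49615 + k{\left(-29,- 6 Q 5 \right)} = 49615 + \left(-6\right) 2 \cdot 5 \left(-29 + \left(-6\right) 2 \cdot 5\right) = 49615 + \left(-12\right) 5 \left(-29 - 60\right) = 49615 - 60 \left(-29 - 60\right) = 49615 - -5340 = 49615 + 5340 = 54955$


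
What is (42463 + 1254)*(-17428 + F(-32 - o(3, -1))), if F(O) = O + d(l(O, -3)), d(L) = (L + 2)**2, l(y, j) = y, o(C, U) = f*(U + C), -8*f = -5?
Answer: -11530577335/16 ≈ -7.2066e+8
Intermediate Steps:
f = 5/8 (f = -1/8*(-5) = 5/8 ≈ 0.62500)
o(C, U) = 5*C/8 + 5*U/8 (o(C, U) = 5*(U + C)/8 = 5*(C + U)/8 = 5*C/8 + 5*U/8)
d(L) = (2 + L)**2
F(O) = O + (2 + O)**2
(42463 + 1254)*(-17428 + F(-32 - o(3, -1))) = (42463 + 1254)*(-17428 + ((-32 - ((5/8)*3 + (5/8)*(-1))) + (2 + (-32 - ((5/8)*3 + (5/8)*(-1))))**2)) = 43717*(-17428 + ((-32 - (15/8 - 5/8)) + (2 + (-32 - (15/8 - 5/8)))**2)) = 43717*(-17428 + ((-32 - 1*5/4) + (2 + (-32 - 1*5/4))**2)) = 43717*(-17428 + ((-32 - 5/4) + (2 + (-32 - 5/4))**2)) = 43717*(-17428 + (-133/4 + (2 - 133/4)**2)) = 43717*(-17428 + (-133/4 + (-125/4)**2)) = 43717*(-17428 + (-133/4 + 15625/16)) = 43717*(-17428 + 15093/16) = 43717*(-263755/16) = -11530577335/16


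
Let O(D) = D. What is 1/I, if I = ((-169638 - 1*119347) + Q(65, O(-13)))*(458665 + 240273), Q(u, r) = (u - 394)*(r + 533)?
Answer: -1/321556910970 ≈ -3.1099e-12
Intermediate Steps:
Q(u, r) = (-394 + u)*(533 + r)
I = -321556910970 (I = ((-169638 - 1*119347) + (-210002 - 394*(-13) + 533*65 - 13*65))*(458665 + 240273) = ((-169638 - 119347) + (-210002 + 5122 + 34645 - 845))*698938 = (-288985 - 171080)*698938 = -460065*698938 = -321556910970)
1/I = 1/(-321556910970) = -1/321556910970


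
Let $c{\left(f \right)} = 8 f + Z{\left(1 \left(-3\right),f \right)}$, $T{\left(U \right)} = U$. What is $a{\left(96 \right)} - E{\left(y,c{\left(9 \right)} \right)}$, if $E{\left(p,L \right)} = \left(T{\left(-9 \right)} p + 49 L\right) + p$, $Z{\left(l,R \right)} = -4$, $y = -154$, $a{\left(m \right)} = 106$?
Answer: $-4458$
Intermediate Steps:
$c{\left(f \right)} = -4 + 8 f$ ($c{\left(f \right)} = 8 f - 4 = -4 + 8 f$)
$E{\left(p,L \right)} = - 8 p + 49 L$ ($E{\left(p,L \right)} = \left(- 9 p + 49 L\right) + p = - 8 p + 49 L$)
$a{\left(96 \right)} - E{\left(y,c{\left(9 \right)} \right)} = 106 - \left(\left(-8\right) \left(-154\right) + 49 \left(-4 + 8 \cdot 9\right)\right) = 106 - \left(1232 + 49 \left(-4 + 72\right)\right) = 106 - \left(1232 + 49 \cdot 68\right) = 106 - \left(1232 + 3332\right) = 106 - 4564 = -4458$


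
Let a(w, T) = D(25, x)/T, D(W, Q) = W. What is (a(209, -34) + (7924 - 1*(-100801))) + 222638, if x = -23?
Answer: 11266317/34 ≈ 3.3136e+5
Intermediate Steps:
a(w, T) = 25/T
(a(209, -34) + (7924 - 1*(-100801))) + 222638 = (25/(-34) + (7924 - 1*(-100801))) + 222638 = (25*(-1/34) + (7924 + 100801)) + 222638 = (-25/34 + 108725) + 222638 = 3696625/34 + 222638 = 11266317/34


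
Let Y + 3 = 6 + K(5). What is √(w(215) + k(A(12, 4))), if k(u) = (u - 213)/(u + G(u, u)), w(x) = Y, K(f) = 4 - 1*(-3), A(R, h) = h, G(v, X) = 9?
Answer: I*√1027/13 ≈ 2.4651*I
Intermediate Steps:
K(f) = 7 (K(f) = 4 + 3 = 7)
Y = 10 (Y = -3 + (6 + 7) = -3 + 13 = 10)
w(x) = 10
k(u) = (-213 + u)/(9 + u) (k(u) = (u - 213)/(u + 9) = (-213 + u)/(9 + u))
√(w(215) + k(A(12, 4))) = √(10 + (-213 + 4)/(9 + 4)) = √(10 - 209/13) = √(-79/13) = I*√1027/13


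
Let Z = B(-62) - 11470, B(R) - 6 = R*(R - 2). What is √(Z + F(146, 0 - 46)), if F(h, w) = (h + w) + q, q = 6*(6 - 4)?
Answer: 2*I*√1846 ≈ 85.93*I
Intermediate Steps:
q = 12 (q = 6*2 = 12)
B(R) = 6 + R*(-2 + R) (B(R) = 6 + R*(R - 2) = 6 + R*(-2 + R))
F(h, w) = 12 + h + w (F(h, w) = (h + w) + 12 = 12 + h + w)
Z = -7496 (Z = (6 + (-62)² - 2*(-62)) - 11470 = (6 + 3844 + 124) - 11470 = 3974 - 11470 = -7496)
√(Z + F(146, 0 - 46)) = √(-7496 + (12 + 146 + (0 - 46))) = √(-7496 + (12 + 146 - 46)) = √(-7496 + 112) = √(-7384) = 2*I*√1846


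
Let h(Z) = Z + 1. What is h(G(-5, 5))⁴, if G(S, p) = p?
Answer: 1296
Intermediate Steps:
h(Z) = 1 + Z
h(G(-5, 5))⁴ = (1 + 5)⁴ = 6⁴ = 1296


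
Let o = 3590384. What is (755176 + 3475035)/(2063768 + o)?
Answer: 4230211/5654152 ≈ 0.74816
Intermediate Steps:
(755176 + 3475035)/(2063768 + o) = (755176 + 3475035)/(2063768 + 3590384) = 4230211/5654152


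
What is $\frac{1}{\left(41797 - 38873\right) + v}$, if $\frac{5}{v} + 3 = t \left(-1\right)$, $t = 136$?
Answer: $\frac{139}{406431} \approx 0.000342$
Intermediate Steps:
$v = - \frac{5}{139}$ ($v = \frac{5}{-3 + 136 \left(-1\right)} = \frac{5}{-3 - 136} = \frac{5}{-139} = 5 \left(- \frac{1}{139}\right) = - \frac{5}{139} \approx -0.035971$)
$\frac{1}{\left(41797 - 38873\right) + v} = \frac{1}{\left(41797 - 38873\right) - \frac{5}{139}} = \frac{1}{2924 - \frac{5}{139}} = \frac{1}{\frac{406431}{139}} = \frac{139}{406431}$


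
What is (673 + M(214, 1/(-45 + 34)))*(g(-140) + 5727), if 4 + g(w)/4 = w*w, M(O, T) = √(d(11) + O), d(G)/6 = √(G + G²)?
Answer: 56606703 + 84111*√(214 + 12*√33) ≈ 5.8022e+7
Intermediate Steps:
d(G) = 6*√(G + G²)
M(O, T) = √(O + 12*√33) (M(O, T) = √(6*√(11*(1 + 11)) + O) = √(6*√(11*12) + O) = √(6*√132 + O) = √(6*(2*√33) + O) = √(12*√33 + O) = √(O + 12*√33))
g(w) = -16 + 4*w² (g(w) = -16 + 4*(w*w) = -16 + 4*w²)
(673 + M(214, 1/(-45 + 34)))*(g(-140) + 5727) = (673 + √(214 + 12*√33))*((-16 + 4*(-140)²) + 5727) = (673 + √(214 + 12*√33))*((-16 + 4*19600) + 5727) = (673 + √(214 + 12*√33))*((-16 + 78400) + 5727) = (673 + √(214 + 12*√33))*(78384 + 5727) = (673 + √(214 + 12*√33))*84111 = 56606703 + 84111*√(214 + 12*√33)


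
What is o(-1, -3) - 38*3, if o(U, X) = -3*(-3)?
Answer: -105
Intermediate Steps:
o(U, X) = 9
o(-1, -3) - 38*3 = 9 - 38*3 = 9 - 114 = -105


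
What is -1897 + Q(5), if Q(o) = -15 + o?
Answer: -1907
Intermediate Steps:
-1897 + Q(5) = -1897 + (-15 + 5) = -1897 - 10 = -1907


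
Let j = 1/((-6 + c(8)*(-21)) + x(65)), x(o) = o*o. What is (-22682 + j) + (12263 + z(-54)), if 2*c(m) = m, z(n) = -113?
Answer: -43549819/4135 ≈ -10532.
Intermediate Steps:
c(m) = m/2
x(o) = o**2
j = 1/4135 (j = 1/((-6 + ((1/2)*8)*(-21)) + 65**2) = 1/((-6 + 4*(-21)) + 4225) = 1/((-6 - 84) + 4225) = 1/(-90 + 4225) = 1/4135 ≈ 0.00024184)
(-22682 + j) + (12263 + z(-54)) = (-22682 + 1/4135) + (12263 - 113) = -93790069/4135 + 12150 = -43549819/4135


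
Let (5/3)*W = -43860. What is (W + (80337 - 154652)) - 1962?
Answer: -102593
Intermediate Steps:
W = -26316 (W = (⅗)*(-43860) = -26316)
(W + (80337 - 154652)) - 1962 = (-26316 + (80337 - 154652)) - 1962 = (-26316 - 74315) - 1962 = -100631 - 1962 = -102593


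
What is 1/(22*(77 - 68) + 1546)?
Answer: 1/1744 ≈ 0.00057339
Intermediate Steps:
1/(22*(77 - 68) + 1546) = 1/(22*9 + 1546) = 1/(198 + 1546) = 1/1744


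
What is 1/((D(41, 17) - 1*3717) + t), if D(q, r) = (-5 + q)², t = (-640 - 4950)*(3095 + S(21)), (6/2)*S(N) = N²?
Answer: -1/18125201 ≈ -5.5172e-8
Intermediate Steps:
S(N) = N²/3
t = -18122780 (t = (-640 - 4950)*(3095 + (⅓)*21²) = -5590*(3095 + (⅓)*441) = -5590*(3095 + 147) = -5590*3242 = -18122780)
1/((D(41, 17) - 1*3717) + t) = 1/(((-5 + 41)² - 1*3717) - 18122780) = 1/((36² - 3717) - 18122780) = 1/((1296 - 3717) - 18122780) = 1/(-2421 - 18122780) = 1/(-18125201) = -1/18125201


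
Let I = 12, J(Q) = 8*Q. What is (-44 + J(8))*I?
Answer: 240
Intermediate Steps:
(-44 + J(8))*I = (-44 + 8*8)*12 = (-44 + 64)*12 = 20*12 = 240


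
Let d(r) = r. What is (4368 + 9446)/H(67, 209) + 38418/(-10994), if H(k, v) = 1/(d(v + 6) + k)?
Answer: 21413808147/5497 ≈ 3.8955e+6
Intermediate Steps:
H(k, v) = 1/(6 + k + v) (H(k, v) = 1/((v + 6) + k) = 1/((6 + v) + k) = 1/(6 + k + v))
(4368 + 9446)/H(67, 209) + 38418/(-10994) = (4368 + 9446)/(1/(6 + 67 + 209)) + 38418/(-10994) = 13814/(1/282) + 38418*(-1/10994) = 13814/(1/282) - 19209/5497 = 13814*282 - 19209/5497 = 3895548 - 19209/5497 = 21413808147/5497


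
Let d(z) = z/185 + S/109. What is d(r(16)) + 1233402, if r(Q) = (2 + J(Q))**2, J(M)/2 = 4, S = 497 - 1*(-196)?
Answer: 4974338087/4033 ≈ 1.2334e+6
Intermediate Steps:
S = 693 (S = 497 + 196 = 693)
J(M) = 8 (J(M) = 2*4 = 8)
r(Q) = 100 (r(Q) = (2 + 8)**2 = 10**2 = 100)
d(z) = 693/109 + z/185 (d(z) = z/185 + 693/109 = 693/109 + z/185)
d(r(16)) + 1233402 = (693/109 + (1/185)*100) + 1233402 = (693/109 + 20/37) + 1233402 = 27821/4033 + 1233402 = 4974338087/4033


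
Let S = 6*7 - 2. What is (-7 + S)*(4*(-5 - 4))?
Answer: -1188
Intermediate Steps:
S = 40 (S = 42 - 2 = 40)
(-7 + S)*(4*(-5 - 4)) = (-7 + 40)*(4*(-5 - 4)) = 33*(4*(-9)) = 33*(-36) = -1188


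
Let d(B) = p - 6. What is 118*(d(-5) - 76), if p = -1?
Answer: -9794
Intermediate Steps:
d(B) = -7 (d(B) = -1 - 6 = -7)
118*(d(-5) - 76) = 118*(-7 - 76) = 118*(-83) = -9794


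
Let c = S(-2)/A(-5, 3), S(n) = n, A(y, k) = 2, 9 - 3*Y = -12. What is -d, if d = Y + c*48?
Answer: 41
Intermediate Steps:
Y = 7 (Y = 3 - ⅓*(-12) = 3 + 4 = 7)
c = -1 (c = -2/2 = -2*½ = -1)
d = -41 (d = 7 - 1*48 = 7 - 48 = -41)
-d = -1*(-41) = 41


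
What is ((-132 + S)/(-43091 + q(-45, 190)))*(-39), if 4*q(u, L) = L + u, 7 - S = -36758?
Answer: 5714748/172219 ≈ 33.183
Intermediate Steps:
S = 36765 (S = 7 - 1*(-36758) = 7 + 36758 = 36765)
q(u, L) = L/4 + u/4 (q(u, L) = (L + u)/4 = L/4 + u/4)
((-132 + S)/(-43091 + q(-45, 190)))*(-39) = ((-132 + 36765)/(-43091 + ((¼)*190 + (¼)*(-45))))*(-39) = (36633/(-43091 + (95/2 - 45/4)))*(-39) = (36633/(-43091 + 145/4))*(-39) = (36633/(-172219/4))*(-39) = (36633*(-4/172219))*(-39) = -146532/172219*(-39) = 5714748/172219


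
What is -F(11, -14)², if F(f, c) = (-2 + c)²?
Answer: -65536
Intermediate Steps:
-F(11, -14)² = -((-2 - 14)²)² = -((-16)²)² = -1*256² = -1*65536 = -65536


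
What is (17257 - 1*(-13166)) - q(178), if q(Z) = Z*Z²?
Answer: -5609329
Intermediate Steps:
q(Z) = Z³
(17257 - 1*(-13166)) - q(178) = (17257 - 1*(-13166)) - 1*178³ = (17257 + 13166) - 1*5639752 = 30423 - 5639752 = -5609329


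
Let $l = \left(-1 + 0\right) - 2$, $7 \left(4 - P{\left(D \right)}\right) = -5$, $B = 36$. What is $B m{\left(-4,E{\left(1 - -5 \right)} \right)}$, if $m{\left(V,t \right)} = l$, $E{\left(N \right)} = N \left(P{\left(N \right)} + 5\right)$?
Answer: $-108$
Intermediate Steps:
$P{\left(D \right)} = \frac{33}{7}$ ($P{\left(D \right)} = 4 - - \frac{5}{7} = 4 + \frac{5}{7} = \frac{33}{7}$)
$l = -3$ ($l = -1 - 2 = -3$)
$E{\left(N \right)} = \frac{68 N}{7}$ ($E{\left(N \right)} = N \left(\frac{33}{7} + 5\right) = N \frac{68}{7} = \frac{68 N}{7}$)
$m{\left(V,t \right)} = -3$
$B m{\left(-4,E{\left(1 - -5 \right)} \right)} = 36 \left(-3\right) = -108$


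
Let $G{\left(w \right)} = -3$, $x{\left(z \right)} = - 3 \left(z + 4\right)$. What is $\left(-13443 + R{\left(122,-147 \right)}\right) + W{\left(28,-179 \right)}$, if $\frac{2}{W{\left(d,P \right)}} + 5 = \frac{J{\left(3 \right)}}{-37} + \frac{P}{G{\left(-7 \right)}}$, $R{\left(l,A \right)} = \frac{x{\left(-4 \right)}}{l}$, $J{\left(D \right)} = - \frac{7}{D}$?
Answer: $- \frac{27222001}{2025} \approx -13443.0$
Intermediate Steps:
$x{\left(z \right)} = -12 - 3 z$ ($x{\left(z \right)} = - 3 \left(4 + z\right) = -12 - 3 z$)
$R{\left(l,A \right)} = 0$ ($R{\left(l,A \right)} = \frac{-12 - -12}{l} = \frac{-12 + 12}{l} = \frac{0}{l} = 0$)
$W{\left(d,P \right)} = \frac{2}{- \frac{548}{111} - \frac{P}{3}}$ ($W{\left(d,P \right)} = \frac{2}{-5 + \left(\frac{\left(-7\right) \frac{1}{3}}{-37} + \frac{P}{-3}\right)} = \frac{2}{-5 + \left(\left(-7\right) \frac{1}{3} \left(- \frac{1}{37}\right) + P \left(- \frac{1}{3}\right)\right)} = \frac{2}{-5 - \left(- \frac{7}{111} + \frac{P}{3}\right)} = \frac{2}{- \frac{548}{111} - \frac{P}{3}}$)
$\left(-13443 + R{\left(122,-147 \right)}\right) + W{\left(28,-179 \right)} = \left(-13443 + 0\right) - \frac{222}{548 + 37 \left(-179\right)} = -13443 - \frac{222}{548 - 6623} = -13443 - \frac{222}{-6075} = -13443 - - \frac{74}{2025} = -13443 + \frac{74}{2025} = - \frac{27222001}{2025}$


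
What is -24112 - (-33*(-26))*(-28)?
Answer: -88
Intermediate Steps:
-24112 - (-33*(-26))*(-28) = -24112 - 858*(-28) = -24112 - 1*(-24024) = -24112 + 24024 = -88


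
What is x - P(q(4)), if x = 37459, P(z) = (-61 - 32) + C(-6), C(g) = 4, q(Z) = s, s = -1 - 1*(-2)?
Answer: 37548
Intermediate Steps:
s = 1 (s = -1 + 2 = 1)
q(Z) = 1
P(z) = -89 (P(z) = (-61 - 32) + 4 = -93 + 4 = -89)
x - P(q(4)) = 37459 - 1*(-89) = 37459 + 89 = 37548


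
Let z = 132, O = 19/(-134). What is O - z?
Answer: -17707/134 ≈ -132.14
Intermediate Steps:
O = -19/134 (O = 19*(-1/134) = -19/134 ≈ -0.14179)
O - z = -19/134 - 1*132 = -19/134 - 132 = -17707/134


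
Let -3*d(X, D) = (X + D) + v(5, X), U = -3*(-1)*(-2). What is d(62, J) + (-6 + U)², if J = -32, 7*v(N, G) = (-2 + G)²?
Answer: -262/7 ≈ -37.429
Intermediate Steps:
U = -6 (U = 3*(-2) = -6)
v(N, G) = (-2 + G)²/7
d(X, D) = -D/3 - X/3 - (-2 + X)²/21 (d(X, D) = -((X + D) + (-2 + X)²/7)/3 = -((D + X) + (-2 + X)²/7)/3 = -(D + X + (-2 + X)²/7)/3 = -D/3 - X/3 - (-2 + X)²/21)
d(62, J) + (-6 + U)² = (-⅓*(-32) - ⅓*62 - (-2 + 62)²/21) + (-6 - 6)² = (32/3 - 62/3 - 1/21*60²) + (-12)² = (32/3 - 62/3 - 1/21*3600) + 144 = (32/3 - 62/3 - 1200/7) + 144 = -1270/7 + 144 = -262/7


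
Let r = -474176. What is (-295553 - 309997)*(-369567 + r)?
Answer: 510928573650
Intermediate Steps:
(-295553 - 309997)*(-369567 + r) = (-295553 - 309997)*(-369567 - 474176) = -605550*(-843743) = 510928573650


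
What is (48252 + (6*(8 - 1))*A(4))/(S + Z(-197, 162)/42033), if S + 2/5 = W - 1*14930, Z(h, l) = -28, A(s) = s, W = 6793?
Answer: -10176189300/1710196811 ≈ -5.9503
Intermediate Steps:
S = -40687/5 (S = -2/5 + (6793 - 1*14930) = -2/5 + (6793 - 14930) = -2/5 - 8137 = -40687/5 ≈ -8137.4)
(48252 + (6*(8 - 1))*A(4))/(S + Z(-197, 162)/42033) = (48252 + (6*(8 - 1))*4)/(-40687/5 - 28/42033) = (48252 + (6*7)*4)/(-40687/5 - 28*1/42033) = (48252 + 42*4)/(-40687/5 - 28/42033) = (48252 + 168)/(-1710196811/210165) = 48420*(-210165/1710196811) = -10176189300/1710196811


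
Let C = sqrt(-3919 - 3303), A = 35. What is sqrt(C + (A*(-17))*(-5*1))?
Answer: sqrt(2975 + I*sqrt(7222)) ≈ 54.549 + 0.779*I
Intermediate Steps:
C = I*sqrt(7222) (C = sqrt(-7222) = I*sqrt(7222) ≈ 84.982*I)
sqrt(C + (A*(-17))*(-5*1)) = sqrt(I*sqrt(7222) + (35*(-17))*(-5*1)) = sqrt(I*sqrt(7222) - 595*(-5)) = sqrt(I*sqrt(7222) + 2975) = sqrt(2975 + I*sqrt(7222))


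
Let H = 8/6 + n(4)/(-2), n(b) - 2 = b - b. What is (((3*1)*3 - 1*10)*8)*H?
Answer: -8/3 ≈ -2.6667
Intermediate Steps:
n(b) = 2 (n(b) = 2 + (b - b) = 2 + 0 = 2)
H = 1/3 (H = 8/6 + 2/(-2) = 8*(1/6) + 2*(-1/2) = 4/3 - 1 = 1/3 ≈ 0.33333)
(((3*1)*3 - 1*10)*8)*H = (((3*1)*3 - 1*10)*8)*(1/3) = ((3*3 - 10)*8)*(1/3) = ((9 - 10)*8)*(1/3) = -1*8*(1/3) = -8*1/3 = -8/3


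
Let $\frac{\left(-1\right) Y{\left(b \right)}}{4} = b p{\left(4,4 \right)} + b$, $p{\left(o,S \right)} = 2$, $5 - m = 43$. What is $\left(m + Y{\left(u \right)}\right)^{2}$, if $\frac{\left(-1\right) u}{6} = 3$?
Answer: $31684$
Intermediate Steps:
$m = -38$ ($m = 5 - 43 = -38$)
$u = -18$ ($u = \left(-6\right) 3 = -18$)
$Y{\left(b \right)} = - 12 b$ ($Y{\left(b \right)} = - 4 \left(b 2 + b\right) = - 4 \left(2 b + b\right) = - 4 \cdot 3 b = - 12 b$)
$\left(m + Y{\left(u \right)}\right)^{2} = \left(-38 - -216\right)^{2} = \left(-38 + 216\right)^{2} = 178^{2} = 31684$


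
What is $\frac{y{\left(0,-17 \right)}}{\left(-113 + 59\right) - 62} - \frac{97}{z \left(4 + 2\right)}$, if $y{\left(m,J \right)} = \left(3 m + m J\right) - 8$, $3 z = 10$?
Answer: $- \frac{2773}{580} \approx -4.781$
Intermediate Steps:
$z = \frac{10}{3}$ ($z = \frac{1}{3} \cdot 10 = \frac{10}{3} \approx 3.3333$)
$y{\left(m,J \right)} = -8 + 3 m + J m$ ($y{\left(m,J \right)} = \left(3 m + J m\right) - 8 = -8 + 3 m + J m$)
$\frac{y{\left(0,-17 \right)}}{\left(-113 + 59\right) - 62} - \frac{97}{z \left(4 + 2\right)} = \frac{-8 + 3 \cdot 0 - 0}{\left(-113 + 59\right) - 62} - \frac{97}{\frac{10}{3} \left(4 + 2\right)} = \frac{-8 + 0 + 0}{-54 - 62} - \frac{97}{\frac{10}{3} \cdot 6} = - \frac{8}{-116} - \frac{97}{20} = \left(-8\right) \left(- \frac{1}{116}\right) - \frac{97}{20} = \frac{2}{29} - \frac{97}{20} = - \frac{2773}{580}$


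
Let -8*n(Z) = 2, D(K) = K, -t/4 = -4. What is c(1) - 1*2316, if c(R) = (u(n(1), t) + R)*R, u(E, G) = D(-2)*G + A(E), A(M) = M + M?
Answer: -4695/2 ≈ -2347.5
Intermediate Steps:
t = 16 (t = -4*(-4) = 16)
n(Z) = -1/4 (n(Z) = -1/8*2 = -1/4)
A(M) = 2*M
u(E, G) = -2*G + 2*E
c(R) = R*(-65/2 + R) (c(R) = ((-2*16 + 2*(-1/4)) + R)*R = ((-32 - 1/2) + R)*R = (-65/2 + R)*R = R*(-65/2 + R))
c(1) - 1*2316 = (1/2)*1*(-65 + 2*1) - 1*2316 = (1/2)*1*(-65 + 2) - 2316 = (1/2)*1*(-63) - 2316 = -63/2 - 2316 = -4695/2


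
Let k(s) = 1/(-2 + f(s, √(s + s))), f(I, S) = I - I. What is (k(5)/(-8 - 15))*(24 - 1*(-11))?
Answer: 35/46 ≈ 0.76087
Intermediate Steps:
f(I, S) = 0
k(s) = -½ (k(s) = 1/(-2 + 0) = 1/(-2) = -½)
(k(5)/(-8 - 15))*(24 - 1*(-11)) = (-½/(-8 - 15))*(24 - 1*(-11)) = (-½/(-23))*(24 + 11) = -1/23*(-½)*35 = (1/46)*35 = 35/46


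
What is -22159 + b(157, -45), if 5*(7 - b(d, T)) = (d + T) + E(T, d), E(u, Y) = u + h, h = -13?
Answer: -110814/5 ≈ -22163.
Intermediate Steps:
E(u, Y) = -13 + u (E(u, Y) = u - 13 = -13 + u)
b(d, T) = 48/5 - 2*T/5 - d/5 (b(d, T) = 7 - ((d + T) + (-13 + T))/5 = 7 - ((T + d) + (-13 + T))/5 = 7 - (-13 + d + 2*T)/5 = 7 + (13/5 - 2*T/5 - d/5) = 48/5 - 2*T/5 - d/5)
-22159 + b(157, -45) = -22159 + (48/5 - 2/5*(-45) - 1/5*157) = -22159 + (48/5 + 18 - 157/5) = -22159 - 19/5 = -110814/5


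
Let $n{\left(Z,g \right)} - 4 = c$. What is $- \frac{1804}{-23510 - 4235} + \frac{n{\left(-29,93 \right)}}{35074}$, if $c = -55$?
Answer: $\frac{61858501}{973128130} \approx 0.063567$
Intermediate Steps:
$n{\left(Z,g \right)} = -51$ ($n{\left(Z,g \right)} = 4 - 55 = -51$)
$- \frac{1804}{-23510 - 4235} + \frac{n{\left(-29,93 \right)}}{35074} = - \frac{1804}{-23510 - 4235} - \frac{51}{35074} = - \frac{1804}{-27745} - \frac{51}{35074} = \left(-1804\right) \left(- \frac{1}{27745}\right) - \frac{51}{35074} = \frac{1804}{27745} - \frac{51}{35074} = \frac{61858501}{973128130}$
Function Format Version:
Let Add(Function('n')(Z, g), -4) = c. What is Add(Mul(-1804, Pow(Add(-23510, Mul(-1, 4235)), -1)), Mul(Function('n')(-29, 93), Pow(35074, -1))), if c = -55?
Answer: Rational(61858501, 973128130) ≈ 0.063567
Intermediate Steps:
Function('n')(Z, g) = -51 (Function('n')(Z, g) = Add(4, -55) = -51)
Add(Mul(-1804, Pow(Add(-23510, Mul(-1, 4235)), -1)), Mul(Function('n')(-29, 93), Pow(35074, -1))) = Add(Mul(-1804, Pow(Add(-23510, Mul(-1, 4235)), -1)), Mul(-51, Pow(35074, -1))) = Add(Mul(-1804, Pow(Add(-23510, -4235), -1)), Mul(-51, Rational(1, 35074))) = Add(Mul(-1804, Pow(-27745, -1)), Rational(-51, 35074)) = Add(Mul(-1804, Rational(-1, 27745)), Rational(-51, 35074)) = Add(Rational(1804, 27745), Rational(-51, 35074)) = Rational(61858501, 973128130)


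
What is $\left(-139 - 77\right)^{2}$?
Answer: $46656$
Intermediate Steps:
$\left(-139 - 77\right)^{2} = \left(-216\right)^{2} = 46656$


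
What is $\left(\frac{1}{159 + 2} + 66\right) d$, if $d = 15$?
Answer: $\frac{159405}{161} \approx 990.09$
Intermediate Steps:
$\left(\frac{1}{159 + 2} + 66\right) d = \left(\frac{1}{159 + 2} + 66\right) 15 = \left(\frac{1}{161} + 66\right) 15 = \frac{10627}{161} \cdot 15 = \frac{159405}{161}$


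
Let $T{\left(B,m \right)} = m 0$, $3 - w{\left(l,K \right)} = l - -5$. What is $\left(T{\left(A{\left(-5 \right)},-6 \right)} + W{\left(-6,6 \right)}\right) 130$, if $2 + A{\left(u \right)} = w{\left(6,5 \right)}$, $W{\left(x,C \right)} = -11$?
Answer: $-1430$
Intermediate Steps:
$w{\left(l,K \right)} = -2 - l$ ($w{\left(l,K \right)} = 3 - \left(l - -5\right) = 3 - \left(l + 5\right) = 3 - \left(5 + l\right) = -2 - l$)
$A{\left(u \right)} = -10$ ($A{\left(u \right)} = -2 - 8 = -10$)
$T{\left(B,m \right)} = 0$
$\left(T{\left(A{\left(-5 \right)},-6 \right)} + W{\left(-6,6 \right)}\right) 130 = \left(0 - 11\right) 130 = \left(-11\right) 130 = -1430$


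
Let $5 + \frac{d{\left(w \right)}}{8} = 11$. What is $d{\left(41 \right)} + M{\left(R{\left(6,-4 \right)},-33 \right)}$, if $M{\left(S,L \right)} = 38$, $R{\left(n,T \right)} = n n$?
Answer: $86$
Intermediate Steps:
$R{\left(n,T \right)} = n^{2}$
$d{\left(w \right)} = 48$ ($d{\left(w \right)} = -40 + 8 \cdot 11 = -40 + 88 = 48$)
$d{\left(41 \right)} + M{\left(R{\left(6,-4 \right)},-33 \right)} = 48 + 38 = 86$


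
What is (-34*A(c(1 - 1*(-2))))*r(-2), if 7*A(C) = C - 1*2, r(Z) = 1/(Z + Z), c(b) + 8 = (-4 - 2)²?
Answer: 221/7 ≈ 31.571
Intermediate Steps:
c(b) = 28 (c(b) = -8 + (-4 - 2)² = -8 + (-6)² = -8 + 36 = 28)
r(Z) = 1/(2*Z)
A(C) = -2/7 + C/7 (A(C) = (C - 1*2)/7 = (C - 2)/7 = (-2 + C)/7 = -2/7 + C/7)
(-34*A(c(1 - 1*(-2))))*r(-2) = (-34*(-2/7 + (⅐)*28))*((½)/(-2)) = (-34*(-2/7 + 4))*((½)*(-½)) = -34*26/7*(-¼) = -884/7*(-¼) = 221/7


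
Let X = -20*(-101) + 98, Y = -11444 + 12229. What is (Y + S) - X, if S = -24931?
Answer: -26264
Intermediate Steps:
Y = 785
X = 2118 (X = 2020 + 98 = 2118)
(Y + S) - X = (785 - 24931) - 1*2118 = -24146 - 2118 = -26264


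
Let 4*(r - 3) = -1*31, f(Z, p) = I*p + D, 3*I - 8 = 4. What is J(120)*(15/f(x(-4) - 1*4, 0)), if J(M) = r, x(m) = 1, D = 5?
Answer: -57/4 ≈ -14.250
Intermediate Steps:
I = 4 (I = 8/3 + (1/3)*4 = 8/3 + 4/3 = 4)
f(Z, p) = 5 + 4*p (f(Z, p) = 4*p + 5 = 5 + 4*p)
r = -19/4 (r = 3 + (-1*31)/4 = 3 + (1/4)*(-31) = 3 - 31/4 = -19/4 ≈ -4.7500)
J(M) = -19/4
J(120)*(15/f(x(-4) - 1*4, 0)) = -285/(4*(5 + 4*0)) = -285/(4*(5 + 0)) = -285/(4*5) = -19/4*3 = -57/4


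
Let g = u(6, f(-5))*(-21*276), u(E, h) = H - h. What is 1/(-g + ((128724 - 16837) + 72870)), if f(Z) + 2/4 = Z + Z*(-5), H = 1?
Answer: 1/77531 ≈ 1.2898e-5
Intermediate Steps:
f(Z) = -½ - 4*Z (f(Z) = -½ + (Z + Z*(-5)) = -½ + (Z - 5*Z) = -½ - 4*Z)
u(E, h) = 1 - h
g = 107226 (g = (1 - (-½ - 4*(-5)))*(-21*276) = (1 - (-½ + 20))*(-5796) = (1 - 1*39/2)*(-5796) = (1 - 39/2)*(-5796) = -37/2*(-5796) = 107226)
1/(-g + ((128724 - 16837) + 72870)) = 1/(-1*107226 + ((128724 - 16837) + 72870)) = 1/(-107226 + (111887 + 72870)) = 1/(-107226 + 184757) = 1/77531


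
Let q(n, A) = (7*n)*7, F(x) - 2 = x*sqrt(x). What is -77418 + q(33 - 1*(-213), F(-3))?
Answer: -65364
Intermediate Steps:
F(x) = 2 + x**(3/2) (F(x) = 2 + x*sqrt(x) = 2 + x**(3/2))
q(n, A) = 49*n
-77418 + q(33 - 1*(-213), F(-3)) = -77418 + 49*(33 - 1*(-213)) = -77418 + 49*(33 + 213) = -77418 + 49*246 = -77418 + 12054 = -65364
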